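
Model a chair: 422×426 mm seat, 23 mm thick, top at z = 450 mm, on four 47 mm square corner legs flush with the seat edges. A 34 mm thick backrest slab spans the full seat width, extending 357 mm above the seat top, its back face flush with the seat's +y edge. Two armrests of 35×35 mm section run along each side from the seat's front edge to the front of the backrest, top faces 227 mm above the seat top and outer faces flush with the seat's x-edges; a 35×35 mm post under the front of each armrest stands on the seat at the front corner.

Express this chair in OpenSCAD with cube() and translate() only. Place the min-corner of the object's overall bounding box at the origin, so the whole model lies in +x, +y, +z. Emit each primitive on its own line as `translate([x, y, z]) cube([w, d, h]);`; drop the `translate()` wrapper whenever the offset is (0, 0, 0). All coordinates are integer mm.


translate([0, 0, 427]) cube([422, 426, 23]);
cube([47, 47, 427]);
translate([375, 0, 0]) cube([47, 47, 427]);
translate([0, 379, 0]) cube([47, 47, 427]);
translate([375, 379, 0]) cube([47, 47, 427]);
translate([0, 392, 450]) cube([422, 34, 357]);
translate([0, 0, 642]) cube([35, 392, 35]);
translate([387, 0, 642]) cube([35, 392, 35]);
translate([0, 0, 450]) cube([35, 35, 192]);
translate([387, 0, 450]) cube([35, 35, 192]);


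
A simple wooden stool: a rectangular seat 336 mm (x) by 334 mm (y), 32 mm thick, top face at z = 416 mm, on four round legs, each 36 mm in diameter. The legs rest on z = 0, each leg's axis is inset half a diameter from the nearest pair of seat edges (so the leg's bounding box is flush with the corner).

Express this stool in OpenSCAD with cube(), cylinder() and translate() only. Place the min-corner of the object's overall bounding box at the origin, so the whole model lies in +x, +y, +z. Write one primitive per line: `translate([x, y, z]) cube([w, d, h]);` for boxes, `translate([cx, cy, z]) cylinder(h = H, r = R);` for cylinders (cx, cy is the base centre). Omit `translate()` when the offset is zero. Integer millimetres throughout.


// leg_h = 416 - 32 = 384
translate([0, 0, 384]) cube([336, 334, 32]);
translate([18, 18, 0]) cylinder(h = 384, r = 18);
translate([318, 18, 0]) cylinder(h = 384, r = 18);
translate([18, 316, 0]) cylinder(h = 384, r = 18);
translate([318, 316, 0]) cylinder(h = 384, r = 18);


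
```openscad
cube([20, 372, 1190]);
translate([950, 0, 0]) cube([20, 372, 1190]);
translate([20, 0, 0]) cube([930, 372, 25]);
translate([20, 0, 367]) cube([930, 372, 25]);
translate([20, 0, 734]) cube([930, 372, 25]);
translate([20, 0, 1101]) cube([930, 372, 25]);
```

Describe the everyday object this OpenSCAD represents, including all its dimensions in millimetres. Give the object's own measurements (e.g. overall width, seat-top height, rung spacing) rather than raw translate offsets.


An open bookshelf. Two side panels, each 20 mm thick, 372 mm deep and 1190 mm tall, stand 970 mm apart (outside-to-outside). Between them sit 4 shelves, each 25 mm thick and 372 mm deep, spanning the full gap between the sides. The bottom shelf rests on the floor (its underside at z = 0) and the clear gap between one shelf's top and the next shelf's underside is 342 mm.


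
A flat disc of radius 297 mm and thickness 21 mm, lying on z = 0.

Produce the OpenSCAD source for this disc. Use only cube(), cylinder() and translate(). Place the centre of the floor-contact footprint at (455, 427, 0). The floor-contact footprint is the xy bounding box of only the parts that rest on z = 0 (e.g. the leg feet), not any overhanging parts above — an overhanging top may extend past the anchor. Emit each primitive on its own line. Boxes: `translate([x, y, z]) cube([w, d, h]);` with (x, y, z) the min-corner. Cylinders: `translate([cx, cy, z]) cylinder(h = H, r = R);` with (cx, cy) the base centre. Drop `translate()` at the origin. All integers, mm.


translate([455, 427, 0]) cylinder(h = 21, r = 297);


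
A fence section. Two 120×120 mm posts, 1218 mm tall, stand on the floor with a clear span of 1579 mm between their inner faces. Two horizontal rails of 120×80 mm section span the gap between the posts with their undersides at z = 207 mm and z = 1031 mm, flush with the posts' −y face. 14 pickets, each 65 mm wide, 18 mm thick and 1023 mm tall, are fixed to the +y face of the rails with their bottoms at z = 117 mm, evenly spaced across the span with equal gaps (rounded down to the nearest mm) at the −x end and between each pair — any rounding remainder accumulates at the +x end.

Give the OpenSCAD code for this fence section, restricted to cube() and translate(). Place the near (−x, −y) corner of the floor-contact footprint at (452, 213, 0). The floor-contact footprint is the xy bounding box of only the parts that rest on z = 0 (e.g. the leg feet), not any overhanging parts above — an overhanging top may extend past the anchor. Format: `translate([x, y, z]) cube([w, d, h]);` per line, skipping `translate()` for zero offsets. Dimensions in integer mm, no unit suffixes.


translate([452, 213, 0]) cube([120, 120, 1218]);
translate([2151, 213, 0]) cube([120, 120, 1218]);
translate([572, 213, 207]) cube([1579, 120, 80]);
translate([572, 213, 1031]) cube([1579, 120, 80]);
translate([616, 333, 117]) cube([65, 18, 1023]);
translate([725, 333, 117]) cube([65, 18, 1023]);
translate([834, 333, 117]) cube([65, 18, 1023]);
translate([943, 333, 117]) cube([65, 18, 1023]);
translate([1052, 333, 117]) cube([65, 18, 1023]);
translate([1161, 333, 117]) cube([65, 18, 1023]);
translate([1270, 333, 117]) cube([65, 18, 1023]);
translate([1379, 333, 117]) cube([65, 18, 1023]);
translate([1488, 333, 117]) cube([65, 18, 1023]);
translate([1597, 333, 117]) cube([65, 18, 1023]);
translate([1706, 333, 117]) cube([65, 18, 1023]);
translate([1815, 333, 117]) cube([65, 18, 1023]);
translate([1924, 333, 117]) cube([65, 18, 1023]);
translate([2033, 333, 117]) cube([65, 18, 1023]);


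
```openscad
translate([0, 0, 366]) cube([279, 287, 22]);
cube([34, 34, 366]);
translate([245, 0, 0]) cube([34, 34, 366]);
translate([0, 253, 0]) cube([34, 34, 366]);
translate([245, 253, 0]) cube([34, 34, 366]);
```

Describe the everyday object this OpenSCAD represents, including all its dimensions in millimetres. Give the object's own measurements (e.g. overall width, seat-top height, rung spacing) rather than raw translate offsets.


A four-legged stool. The seat is a 279×287×22 mm slab whose top surface is at z = 388 mm; four square legs, each 34×34 mm in cross-section, run from the floor (z = 0) to the underside of the seat, each flush with a corner of the seat.


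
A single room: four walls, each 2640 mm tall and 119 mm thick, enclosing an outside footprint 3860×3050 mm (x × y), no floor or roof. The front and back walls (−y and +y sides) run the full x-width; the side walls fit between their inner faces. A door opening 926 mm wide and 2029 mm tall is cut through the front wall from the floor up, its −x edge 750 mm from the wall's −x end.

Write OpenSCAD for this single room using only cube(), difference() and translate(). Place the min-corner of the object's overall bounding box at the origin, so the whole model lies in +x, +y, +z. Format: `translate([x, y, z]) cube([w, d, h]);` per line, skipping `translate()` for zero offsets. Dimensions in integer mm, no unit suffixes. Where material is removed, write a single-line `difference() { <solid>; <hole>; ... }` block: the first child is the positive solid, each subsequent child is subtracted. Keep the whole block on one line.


difference() { cube([3860, 119, 2640]); translate([750, 0, 0]) cube([926, 119, 2029]); }
translate([0, 2931, 0]) cube([3860, 119, 2640]);
translate([0, 119, 0]) cube([119, 2812, 2640]);
translate([3741, 119, 0]) cube([119, 2812, 2640]);


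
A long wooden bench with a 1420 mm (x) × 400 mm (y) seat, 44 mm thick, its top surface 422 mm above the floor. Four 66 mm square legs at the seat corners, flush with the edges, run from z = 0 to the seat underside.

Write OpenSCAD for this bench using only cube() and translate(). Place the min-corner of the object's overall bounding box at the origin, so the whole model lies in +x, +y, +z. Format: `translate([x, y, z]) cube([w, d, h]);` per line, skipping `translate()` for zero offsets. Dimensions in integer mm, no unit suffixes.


translate([0, 0, 378]) cube([1420, 400, 44]);
cube([66, 66, 378]);
translate([0, 334, 0]) cube([66, 66, 378]);
translate([1354, 0, 0]) cube([66, 66, 378]);
translate([1354, 334, 0]) cube([66, 66, 378]);


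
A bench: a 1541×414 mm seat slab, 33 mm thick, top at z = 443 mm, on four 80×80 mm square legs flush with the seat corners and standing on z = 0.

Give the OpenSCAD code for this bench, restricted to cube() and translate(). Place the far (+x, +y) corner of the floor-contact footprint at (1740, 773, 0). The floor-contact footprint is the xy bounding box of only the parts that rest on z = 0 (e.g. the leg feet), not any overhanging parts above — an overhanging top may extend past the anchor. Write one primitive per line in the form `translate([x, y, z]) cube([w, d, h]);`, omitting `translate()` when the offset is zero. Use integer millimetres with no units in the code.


translate([199, 359, 410]) cube([1541, 414, 33]);
translate([199, 359, 0]) cube([80, 80, 410]);
translate([199, 693, 0]) cube([80, 80, 410]);
translate([1660, 359, 0]) cube([80, 80, 410]);
translate([1660, 693, 0]) cube([80, 80, 410]);


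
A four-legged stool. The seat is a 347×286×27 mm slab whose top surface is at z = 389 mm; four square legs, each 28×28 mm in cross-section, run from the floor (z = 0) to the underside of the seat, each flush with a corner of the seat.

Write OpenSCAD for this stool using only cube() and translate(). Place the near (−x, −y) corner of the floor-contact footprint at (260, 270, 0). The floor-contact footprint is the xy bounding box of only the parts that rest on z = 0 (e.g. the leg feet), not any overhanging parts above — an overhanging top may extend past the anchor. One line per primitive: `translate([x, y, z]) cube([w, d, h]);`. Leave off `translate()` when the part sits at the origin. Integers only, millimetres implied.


// leg_h = 389 - 27 = 362
translate([260, 270, 362]) cube([347, 286, 27]);
translate([260, 270, 0]) cube([28, 28, 362]);
translate([579, 270, 0]) cube([28, 28, 362]);
translate([260, 528, 0]) cube([28, 28, 362]);
translate([579, 528, 0]) cube([28, 28, 362]);


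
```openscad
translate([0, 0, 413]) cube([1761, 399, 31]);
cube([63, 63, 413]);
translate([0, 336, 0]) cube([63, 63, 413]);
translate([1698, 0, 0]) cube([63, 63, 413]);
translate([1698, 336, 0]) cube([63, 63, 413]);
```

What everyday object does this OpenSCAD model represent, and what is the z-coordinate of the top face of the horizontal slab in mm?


A bench. The seat-top height is 444 mm.

A long slab on four corner posts — a bench. The slab sits at z = 413 with thickness 31, so the top is 413 + 31 = 444 mm.


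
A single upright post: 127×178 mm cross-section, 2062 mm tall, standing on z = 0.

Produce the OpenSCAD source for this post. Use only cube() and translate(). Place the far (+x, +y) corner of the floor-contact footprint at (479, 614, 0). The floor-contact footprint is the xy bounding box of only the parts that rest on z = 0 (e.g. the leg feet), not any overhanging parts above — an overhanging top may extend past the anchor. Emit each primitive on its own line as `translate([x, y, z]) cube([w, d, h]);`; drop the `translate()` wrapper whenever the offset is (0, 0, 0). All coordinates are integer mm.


translate([352, 436, 0]) cube([127, 178, 2062]);


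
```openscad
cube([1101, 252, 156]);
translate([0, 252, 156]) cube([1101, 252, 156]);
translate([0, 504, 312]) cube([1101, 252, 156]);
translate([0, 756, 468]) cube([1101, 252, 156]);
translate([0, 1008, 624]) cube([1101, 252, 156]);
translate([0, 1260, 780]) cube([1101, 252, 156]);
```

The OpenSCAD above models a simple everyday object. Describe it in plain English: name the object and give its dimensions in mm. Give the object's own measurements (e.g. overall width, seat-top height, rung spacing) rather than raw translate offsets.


A straight staircase of 6 solid steps. Each step is 1101 mm wide (x), 252 mm deep (y, the going) and 156 mm tall (the rise). The first step rests on the floor; each subsequent step sits one going further in +y and one rise higher in +z, directly behind and above the previous step with no overlap.


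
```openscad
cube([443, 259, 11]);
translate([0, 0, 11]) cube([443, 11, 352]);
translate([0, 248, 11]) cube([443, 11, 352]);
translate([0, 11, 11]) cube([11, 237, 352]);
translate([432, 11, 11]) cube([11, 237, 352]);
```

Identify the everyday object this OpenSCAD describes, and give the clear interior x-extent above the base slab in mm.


An open box. The internal width is 421 mm.

A 443×259 base slab with four walls standing on it — an open box. The base is 443 mm wide and the walls are 11 mm thick, so the internal width is 443 − 2 × 11 = 421 mm.


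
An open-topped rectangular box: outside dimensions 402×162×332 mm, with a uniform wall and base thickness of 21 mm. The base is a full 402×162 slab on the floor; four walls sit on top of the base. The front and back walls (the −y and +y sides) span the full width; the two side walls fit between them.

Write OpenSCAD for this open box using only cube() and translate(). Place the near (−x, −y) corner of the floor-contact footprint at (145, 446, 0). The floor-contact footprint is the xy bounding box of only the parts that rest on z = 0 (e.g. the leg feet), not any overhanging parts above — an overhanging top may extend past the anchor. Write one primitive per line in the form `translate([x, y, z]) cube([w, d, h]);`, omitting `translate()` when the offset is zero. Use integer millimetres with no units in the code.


translate([145, 446, 0]) cube([402, 162, 21]);
translate([145, 446, 21]) cube([402, 21, 311]);
translate([145, 587, 21]) cube([402, 21, 311]);
translate([145, 467, 21]) cube([21, 120, 311]);
translate([526, 467, 21]) cube([21, 120, 311]);


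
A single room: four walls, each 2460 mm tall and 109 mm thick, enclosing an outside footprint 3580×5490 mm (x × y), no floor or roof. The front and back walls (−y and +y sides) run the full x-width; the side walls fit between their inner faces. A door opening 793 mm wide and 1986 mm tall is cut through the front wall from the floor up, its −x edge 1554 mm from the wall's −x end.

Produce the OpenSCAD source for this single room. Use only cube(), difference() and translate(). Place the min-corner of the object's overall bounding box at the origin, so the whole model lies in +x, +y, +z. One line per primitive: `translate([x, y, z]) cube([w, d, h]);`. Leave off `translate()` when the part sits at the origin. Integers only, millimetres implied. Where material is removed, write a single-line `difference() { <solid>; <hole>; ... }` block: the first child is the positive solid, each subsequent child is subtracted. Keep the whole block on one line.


difference() { cube([3580, 109, 2460]); translate([1554, 0, 0]) cube([793, 109, 1986]); }
translate([0, 5381, 0]) cube([3580, 109, 2460]);
translate([0, 109, 0]) cube([109, 5272, 2460]);
translate([3471, 109, 0]) cube([109, 5272, 2460]);


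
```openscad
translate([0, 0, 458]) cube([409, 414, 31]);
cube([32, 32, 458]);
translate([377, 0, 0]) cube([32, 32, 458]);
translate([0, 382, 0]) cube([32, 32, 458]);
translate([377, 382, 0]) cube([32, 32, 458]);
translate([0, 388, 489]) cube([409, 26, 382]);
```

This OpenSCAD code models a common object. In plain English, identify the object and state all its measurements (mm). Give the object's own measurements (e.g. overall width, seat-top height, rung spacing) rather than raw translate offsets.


A chair. The seat is a 409×414×31 mm slab with its top at z = 489 mm, on four 32×32 mm corner legs (flush with the seat edges, standing on z = 0). A flat backrest 26 mm thick, 382 mm tall, spans the full seat width and rises from the seat top along its +y edge, rear face flush with the rear of the seat.


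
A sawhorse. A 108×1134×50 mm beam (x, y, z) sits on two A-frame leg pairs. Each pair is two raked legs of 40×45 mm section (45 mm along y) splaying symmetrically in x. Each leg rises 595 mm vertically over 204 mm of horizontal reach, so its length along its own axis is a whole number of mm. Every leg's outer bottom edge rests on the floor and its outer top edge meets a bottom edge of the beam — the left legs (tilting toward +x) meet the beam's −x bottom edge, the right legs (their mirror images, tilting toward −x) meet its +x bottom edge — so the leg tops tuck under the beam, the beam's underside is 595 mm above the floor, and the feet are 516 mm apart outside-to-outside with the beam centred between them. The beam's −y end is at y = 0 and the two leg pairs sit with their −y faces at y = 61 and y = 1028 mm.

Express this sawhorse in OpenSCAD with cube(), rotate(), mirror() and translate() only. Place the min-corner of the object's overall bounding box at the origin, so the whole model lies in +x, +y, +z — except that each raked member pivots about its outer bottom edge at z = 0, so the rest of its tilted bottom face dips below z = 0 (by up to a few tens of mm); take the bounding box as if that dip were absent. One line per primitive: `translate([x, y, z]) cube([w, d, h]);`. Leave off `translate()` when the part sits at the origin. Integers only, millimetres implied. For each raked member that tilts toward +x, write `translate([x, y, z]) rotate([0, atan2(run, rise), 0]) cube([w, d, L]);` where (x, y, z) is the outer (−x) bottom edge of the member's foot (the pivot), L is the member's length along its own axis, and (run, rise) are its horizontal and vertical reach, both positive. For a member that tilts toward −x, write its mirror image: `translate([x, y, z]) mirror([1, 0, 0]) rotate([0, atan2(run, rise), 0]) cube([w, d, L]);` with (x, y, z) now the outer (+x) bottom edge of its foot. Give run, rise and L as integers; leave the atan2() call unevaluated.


translate([204, 0, 595]) cube([108, 1134, 50]);
translate([0, 61, 0]) rotate([0, atan2(204, 595), 0]) cube([40, 45, 629]);
translate([516, 61, 0]) mirror([1, 0, 0]) rotate([0, atan2(204, 595), 0]) cube([40, 45, 629]);
translate([0, 1028, 0]) rotate([0, atan2(204, 595), 0]) cube([40, 45, 629]);
translate([516, 1028, 0]) mirror([1, 0, 0]) rotate([0, atan2(204, 595), 0]) cube([40, 45, 629]);


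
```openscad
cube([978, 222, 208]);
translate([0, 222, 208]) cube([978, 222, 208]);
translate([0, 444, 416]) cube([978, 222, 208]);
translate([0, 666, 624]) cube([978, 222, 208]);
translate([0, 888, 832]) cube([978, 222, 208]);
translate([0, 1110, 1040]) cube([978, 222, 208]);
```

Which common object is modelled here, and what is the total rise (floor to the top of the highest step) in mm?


A staircase. The total rise is 1248 mm.

6 identical blocks, each offset up and back from the previous — a staircase. Each step is 208 mm tall and there are 6 of them, so the total rise is 6 × 208 = 1248 mm.


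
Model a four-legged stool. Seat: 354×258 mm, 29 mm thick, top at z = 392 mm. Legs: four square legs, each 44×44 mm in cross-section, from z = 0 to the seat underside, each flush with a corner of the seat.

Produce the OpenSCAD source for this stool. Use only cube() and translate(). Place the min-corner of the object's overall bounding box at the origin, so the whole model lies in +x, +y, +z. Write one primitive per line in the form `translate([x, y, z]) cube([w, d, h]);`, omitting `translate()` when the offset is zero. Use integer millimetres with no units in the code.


translate([0, 0, 363]) cube([354, 258, 29]);
cube([44, 44, 363]);
translate([310, 0, 0]) cube([44, 44, 363]);
translate([0, 214, 0]) cube([44, 44, 363]);
translate([310, 214, 0]) cube([44, 44, 363]);


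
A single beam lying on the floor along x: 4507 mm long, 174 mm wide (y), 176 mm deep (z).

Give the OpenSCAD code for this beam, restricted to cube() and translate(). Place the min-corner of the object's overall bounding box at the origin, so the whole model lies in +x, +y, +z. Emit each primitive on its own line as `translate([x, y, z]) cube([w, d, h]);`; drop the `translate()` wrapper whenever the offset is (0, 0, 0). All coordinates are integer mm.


cube([4507, 174, 176]);


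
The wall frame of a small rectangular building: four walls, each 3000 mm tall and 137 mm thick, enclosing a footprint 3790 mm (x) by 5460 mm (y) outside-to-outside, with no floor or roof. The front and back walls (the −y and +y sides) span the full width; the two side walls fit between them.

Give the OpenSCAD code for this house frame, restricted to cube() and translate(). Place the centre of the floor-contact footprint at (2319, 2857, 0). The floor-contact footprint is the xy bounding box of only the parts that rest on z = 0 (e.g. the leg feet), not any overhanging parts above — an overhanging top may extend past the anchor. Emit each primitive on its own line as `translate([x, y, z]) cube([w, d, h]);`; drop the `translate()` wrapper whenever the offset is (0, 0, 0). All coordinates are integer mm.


translate([424, 127, 0]) cube([3790, 137, 3000]);
translate([424, 5450, 0]) cube([3790, 137, 3000]);
translate([424, 264, 0]) cube([137, 5186, 3000]);
translate([4077, 264, 0]) cube([137, 5186, 3000]);


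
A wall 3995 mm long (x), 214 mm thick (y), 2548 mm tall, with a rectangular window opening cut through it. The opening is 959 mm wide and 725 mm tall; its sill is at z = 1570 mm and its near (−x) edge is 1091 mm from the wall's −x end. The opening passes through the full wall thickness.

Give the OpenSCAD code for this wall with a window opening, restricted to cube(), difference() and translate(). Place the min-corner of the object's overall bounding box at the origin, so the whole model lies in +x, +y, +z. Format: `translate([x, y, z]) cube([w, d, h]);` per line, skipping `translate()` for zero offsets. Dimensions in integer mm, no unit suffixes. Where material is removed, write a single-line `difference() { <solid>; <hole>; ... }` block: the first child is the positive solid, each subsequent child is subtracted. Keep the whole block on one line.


difference() { cube([3995, 214, 2548]); translate([1091, 0, 1570]) cube([959, 214, 725]); }


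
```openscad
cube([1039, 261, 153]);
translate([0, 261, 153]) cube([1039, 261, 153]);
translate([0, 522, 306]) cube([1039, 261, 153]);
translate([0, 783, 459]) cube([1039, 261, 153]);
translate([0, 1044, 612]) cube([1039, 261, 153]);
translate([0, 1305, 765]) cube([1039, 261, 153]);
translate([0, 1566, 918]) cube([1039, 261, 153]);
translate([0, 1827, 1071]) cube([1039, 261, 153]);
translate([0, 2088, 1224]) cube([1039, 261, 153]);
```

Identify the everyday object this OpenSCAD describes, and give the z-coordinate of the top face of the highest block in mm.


A staircase. The total rise is 1377 mm.

9 identical blocks, each offset up and back from the previous — a staircase. Each step is 153 mm tall and there are 9 of them, so the total rise is 9 × 153 = 1377 mm.


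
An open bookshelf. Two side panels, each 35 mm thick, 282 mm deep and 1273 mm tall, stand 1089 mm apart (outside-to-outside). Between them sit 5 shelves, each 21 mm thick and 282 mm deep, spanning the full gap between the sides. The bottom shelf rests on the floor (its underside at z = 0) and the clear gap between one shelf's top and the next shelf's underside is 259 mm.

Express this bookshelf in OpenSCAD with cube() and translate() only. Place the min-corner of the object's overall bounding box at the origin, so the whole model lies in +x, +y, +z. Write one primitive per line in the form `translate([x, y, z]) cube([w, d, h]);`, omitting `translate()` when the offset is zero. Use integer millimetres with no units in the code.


cube([35, 282, 1273]);
translate([1054, 0, 0]) cube([35, 282, 1273]);
translate([35, 0, 0]) cube([1019, 282, 21]);
translate([35, 0, 280]) cube([1019, 282, 21]);
translate([35, 0, 560]) cube([1019, 282, 21]);
translate([35, 0, 840]) cube([1019, 282, 21]);
translate([35, 0, 1120]) cube([1019, 282, 21]);


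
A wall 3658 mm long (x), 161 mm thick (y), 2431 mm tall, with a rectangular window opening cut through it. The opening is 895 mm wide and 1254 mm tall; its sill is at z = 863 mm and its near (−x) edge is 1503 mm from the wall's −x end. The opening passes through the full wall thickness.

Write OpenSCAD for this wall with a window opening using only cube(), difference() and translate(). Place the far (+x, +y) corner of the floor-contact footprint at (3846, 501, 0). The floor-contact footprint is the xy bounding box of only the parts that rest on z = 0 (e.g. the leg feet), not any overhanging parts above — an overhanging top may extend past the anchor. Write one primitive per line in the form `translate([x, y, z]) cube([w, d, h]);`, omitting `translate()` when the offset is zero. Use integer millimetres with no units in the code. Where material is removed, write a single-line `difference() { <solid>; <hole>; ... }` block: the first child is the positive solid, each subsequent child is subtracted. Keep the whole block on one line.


difference() { translate([188, 340, 0]) cube([3658, 161, 2431]); translate([1691, 340, 863]) cube([895, 161, 1254]); }


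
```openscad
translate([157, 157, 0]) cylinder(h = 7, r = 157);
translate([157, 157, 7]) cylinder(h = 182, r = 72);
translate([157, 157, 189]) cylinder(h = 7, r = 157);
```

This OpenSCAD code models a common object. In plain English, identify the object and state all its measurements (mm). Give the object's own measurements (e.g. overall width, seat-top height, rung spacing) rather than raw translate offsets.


A spool: two coaxial disc flanges of radius 157 mm and thickness 7 mm, joined by a core cylinder of radius 72 mm and height 182 mm. The lower flange rests on z = 0 and the three cylinders share a vertical axis.


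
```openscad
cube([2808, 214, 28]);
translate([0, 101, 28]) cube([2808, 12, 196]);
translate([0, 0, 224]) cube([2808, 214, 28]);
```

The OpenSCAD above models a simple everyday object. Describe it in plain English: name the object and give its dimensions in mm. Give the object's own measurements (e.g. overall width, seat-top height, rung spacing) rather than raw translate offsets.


An I-beam lying along x, 2808 mm long. Overall section height 252 mm. Two flanges 214 mm wide (y) and 28 mm thick, one on the floor and one at the top; a web 12 mm thick runs between them, centred on the flange width.


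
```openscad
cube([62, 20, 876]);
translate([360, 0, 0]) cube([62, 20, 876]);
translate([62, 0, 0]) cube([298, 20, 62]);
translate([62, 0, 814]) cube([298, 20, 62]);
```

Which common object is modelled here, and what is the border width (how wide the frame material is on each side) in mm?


A picture frame. The border width is 62 mm.

Four thin pieces enclosing a rectangular opening — a picture frame. The two full-height stiles are 876 mm tall; the top rail sits at z = 814 and is 62 mm tall, so the border above the opening is 876 − 814 = 62 mm, matching the stile x-width.


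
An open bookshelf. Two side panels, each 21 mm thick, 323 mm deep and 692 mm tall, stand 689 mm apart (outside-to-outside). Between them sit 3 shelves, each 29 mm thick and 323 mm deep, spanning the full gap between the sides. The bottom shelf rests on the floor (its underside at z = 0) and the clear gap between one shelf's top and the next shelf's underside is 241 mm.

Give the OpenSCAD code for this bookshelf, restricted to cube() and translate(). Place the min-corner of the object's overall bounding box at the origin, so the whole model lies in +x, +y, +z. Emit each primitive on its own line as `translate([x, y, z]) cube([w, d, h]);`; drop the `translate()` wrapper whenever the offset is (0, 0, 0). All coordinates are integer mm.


cube([21, 323, 692]);
translate([668, 0, 0]) cube([21, 323, 692]);
translate([21, 0, 0]) cube([647, 323, 29]);
translate([21, 0, 270]) cube([647, 323, 29]);
translate([21, 0, 540]) cube([647, 323, 29]);


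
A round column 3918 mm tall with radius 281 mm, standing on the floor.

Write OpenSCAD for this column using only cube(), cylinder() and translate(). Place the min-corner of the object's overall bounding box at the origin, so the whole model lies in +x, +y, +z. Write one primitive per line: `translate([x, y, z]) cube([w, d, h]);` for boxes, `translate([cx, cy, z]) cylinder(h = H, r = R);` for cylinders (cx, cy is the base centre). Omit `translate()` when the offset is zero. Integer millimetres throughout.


translate([281, 281, 0]) cylinder(h = 3918, r = 281);


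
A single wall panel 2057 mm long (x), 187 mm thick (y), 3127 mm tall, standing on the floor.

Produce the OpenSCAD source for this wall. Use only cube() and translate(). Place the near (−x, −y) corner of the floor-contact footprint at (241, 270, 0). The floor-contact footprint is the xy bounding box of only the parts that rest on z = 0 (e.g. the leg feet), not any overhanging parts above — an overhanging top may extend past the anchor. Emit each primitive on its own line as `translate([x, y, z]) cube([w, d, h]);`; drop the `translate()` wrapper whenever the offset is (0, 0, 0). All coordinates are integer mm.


translate([241, 270, 0]) cube([2057, 187, 3127]);


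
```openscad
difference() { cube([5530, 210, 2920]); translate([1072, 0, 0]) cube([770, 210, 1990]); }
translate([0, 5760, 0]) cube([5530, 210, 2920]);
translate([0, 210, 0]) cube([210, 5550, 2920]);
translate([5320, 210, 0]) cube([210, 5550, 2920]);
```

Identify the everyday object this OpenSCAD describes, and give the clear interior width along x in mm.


A single room. The interior width is 5110 mm.

Four walls enclosing a rectangle with a door in the front wall — a room. Outside width 5530 minus two 210 mm walls gives 5110 mm.


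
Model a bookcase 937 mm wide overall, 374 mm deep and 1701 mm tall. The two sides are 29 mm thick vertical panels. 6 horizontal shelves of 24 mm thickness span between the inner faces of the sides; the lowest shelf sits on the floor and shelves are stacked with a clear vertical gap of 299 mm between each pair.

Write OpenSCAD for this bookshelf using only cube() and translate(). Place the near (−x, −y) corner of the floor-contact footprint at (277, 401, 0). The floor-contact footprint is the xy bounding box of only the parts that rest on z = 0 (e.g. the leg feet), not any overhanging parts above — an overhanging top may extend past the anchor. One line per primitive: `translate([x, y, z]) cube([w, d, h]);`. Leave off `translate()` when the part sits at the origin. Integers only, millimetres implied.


translate([277, 401, 0]) cube([29, 374, 1701]);
translate([1185, 401, 0]) cube([29, 374, 1701]);
translate([306, 401, 0]) cube([879, 374, 24]);
translate([306, 401, 323]) cube([879, 374, 24]);
translate([306, 401, 646]) cube([879, 374, 24]);
translate([306, 401, 969]) cube([879, 374, 24]);
translate([306, 401, 1292]) cube([879, 374, 24]);
translate([306, 401, 1615]) cube([879, 374, 24]);


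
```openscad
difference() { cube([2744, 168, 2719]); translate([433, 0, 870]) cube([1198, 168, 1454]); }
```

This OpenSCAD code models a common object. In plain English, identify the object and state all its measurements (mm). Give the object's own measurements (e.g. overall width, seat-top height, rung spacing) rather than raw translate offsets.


A wall 2744 mm long (x), 168 mm thick (y), 2719 mm tall, with a rectangular window opening cut through it. The opening is 1198 mm wide and 1454 mm tall; its sill is at z = 870 mm and its near (−x) edge is 433 mm from the wall's −x end. The opening passes through the full wall thickness.


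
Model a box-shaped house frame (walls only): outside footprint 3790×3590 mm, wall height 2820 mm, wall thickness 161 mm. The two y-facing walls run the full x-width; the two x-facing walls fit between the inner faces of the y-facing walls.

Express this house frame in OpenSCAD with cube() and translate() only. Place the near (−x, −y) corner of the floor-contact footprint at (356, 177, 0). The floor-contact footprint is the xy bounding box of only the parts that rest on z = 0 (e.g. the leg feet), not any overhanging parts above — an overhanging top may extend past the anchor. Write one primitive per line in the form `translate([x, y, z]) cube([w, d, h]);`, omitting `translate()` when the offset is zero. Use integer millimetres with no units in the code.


translate([356, 177, 0]) cube([3790, 161, 2820]);
translate([356, 3606, 0]) cube([3790, 161, 2820]);
translate([356, 338, 0]) cube([161, 3268, 2820]);
translate([3985, 338, 0]) cube([161, 3268, 2820]);


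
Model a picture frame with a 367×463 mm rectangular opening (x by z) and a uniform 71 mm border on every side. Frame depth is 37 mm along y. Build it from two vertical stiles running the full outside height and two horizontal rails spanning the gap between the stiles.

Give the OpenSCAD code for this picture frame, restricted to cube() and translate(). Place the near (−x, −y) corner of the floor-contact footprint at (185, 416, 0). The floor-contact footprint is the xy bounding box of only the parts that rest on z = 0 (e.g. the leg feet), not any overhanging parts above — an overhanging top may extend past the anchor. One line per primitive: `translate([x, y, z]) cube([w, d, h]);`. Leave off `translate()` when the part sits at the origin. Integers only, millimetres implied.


translate([185, 416, 0]) cube([71, 37, 605]);
translate([623, 416, 0]) cube([71, 37, 605]);
translate([256, 416, 0]) cube([367, 37, 71]);
translate([256, 416, 534]) cube([367, 37, 71]);


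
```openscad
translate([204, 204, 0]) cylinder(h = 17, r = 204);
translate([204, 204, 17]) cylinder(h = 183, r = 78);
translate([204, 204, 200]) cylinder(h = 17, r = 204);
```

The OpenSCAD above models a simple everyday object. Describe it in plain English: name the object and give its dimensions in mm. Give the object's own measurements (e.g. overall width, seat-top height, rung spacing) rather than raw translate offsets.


A spool: two coaxial disc flanges of radius 204 mm and thickness 17 mm, joined by a core cylinder of radius 78 mm and height 183 mm. The lower flange rests on z = 0 and the three cylinders share a vertical axis.


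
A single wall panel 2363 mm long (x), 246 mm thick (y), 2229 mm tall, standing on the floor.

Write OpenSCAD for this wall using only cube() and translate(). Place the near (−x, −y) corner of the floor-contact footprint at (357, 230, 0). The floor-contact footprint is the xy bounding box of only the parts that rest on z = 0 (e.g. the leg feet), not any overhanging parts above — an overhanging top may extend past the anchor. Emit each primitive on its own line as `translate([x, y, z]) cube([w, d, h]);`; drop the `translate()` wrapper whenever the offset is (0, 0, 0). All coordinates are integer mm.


translate([357, 230, 0]) cube([2363, 246, 2229]);


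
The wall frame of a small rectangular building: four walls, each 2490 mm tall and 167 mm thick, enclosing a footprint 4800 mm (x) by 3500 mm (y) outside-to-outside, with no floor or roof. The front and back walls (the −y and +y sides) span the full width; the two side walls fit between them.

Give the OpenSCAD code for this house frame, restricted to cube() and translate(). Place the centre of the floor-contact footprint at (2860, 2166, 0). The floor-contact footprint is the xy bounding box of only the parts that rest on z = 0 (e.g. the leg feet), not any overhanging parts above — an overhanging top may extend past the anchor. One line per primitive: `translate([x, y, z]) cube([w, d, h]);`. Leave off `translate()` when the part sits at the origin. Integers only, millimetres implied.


translate([460, 416, 0]) cube([4800, 167, 2490]);
translate([460, 3749, 0]) cube([4800, 167, 2490]);
translate([460, 583, 0]) cube([167, 3166, 2490]);
translate([5093, 583, 0]) cube([167, 3166, 2490]);


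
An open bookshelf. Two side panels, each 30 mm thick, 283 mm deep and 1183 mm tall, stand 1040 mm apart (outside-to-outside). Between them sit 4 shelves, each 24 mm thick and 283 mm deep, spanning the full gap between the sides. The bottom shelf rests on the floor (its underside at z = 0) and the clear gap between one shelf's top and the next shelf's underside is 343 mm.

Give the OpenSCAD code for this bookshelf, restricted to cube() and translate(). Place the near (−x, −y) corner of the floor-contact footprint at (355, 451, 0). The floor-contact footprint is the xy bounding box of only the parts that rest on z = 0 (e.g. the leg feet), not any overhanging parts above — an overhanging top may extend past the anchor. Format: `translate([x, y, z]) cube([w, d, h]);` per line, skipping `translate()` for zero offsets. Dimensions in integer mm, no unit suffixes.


translate([355, 451, 0]) cube([30, 283, 1183]);
translate([1365, 451, 0]) cube([30, 283, 1183]);
translate([385, 451, 0]) cube([980, 283, 24]);
translate([385, 451, 367]) cube([980, 283, 24]);
translate([385, 451, 734]) cube([980, 283, 24]);
translate([385, 451, 1101]) cube([980, 283, 24]);


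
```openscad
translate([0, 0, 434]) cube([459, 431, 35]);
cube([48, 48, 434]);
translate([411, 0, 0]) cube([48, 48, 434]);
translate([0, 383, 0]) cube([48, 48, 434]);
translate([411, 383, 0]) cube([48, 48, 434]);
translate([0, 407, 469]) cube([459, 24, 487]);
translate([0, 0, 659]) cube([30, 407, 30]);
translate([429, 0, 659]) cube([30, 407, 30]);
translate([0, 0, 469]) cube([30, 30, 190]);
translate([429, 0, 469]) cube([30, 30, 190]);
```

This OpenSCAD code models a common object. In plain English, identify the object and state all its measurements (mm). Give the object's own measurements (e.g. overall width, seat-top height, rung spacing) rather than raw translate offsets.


A chair. The seat is a 459×431×35 mm slab with its top at z = 469 mm, on four 48×48 mm corner legs (flush with the seat edges, standing on z = 0). A flat backrest 24 mm thick, 487 mm tall, spans the full seat width and rises from the seat top along its +y edge, rear face flush with the rear of the seat. Two armrests of 30×30 mm section run along each side from the seat's front edge to the front of the backrest, top faces 220 mm above the seat top and outer faces flush with the seat's x-edges; a 30×30 mm post under the front of each armrest stands on the seat at the front corner.


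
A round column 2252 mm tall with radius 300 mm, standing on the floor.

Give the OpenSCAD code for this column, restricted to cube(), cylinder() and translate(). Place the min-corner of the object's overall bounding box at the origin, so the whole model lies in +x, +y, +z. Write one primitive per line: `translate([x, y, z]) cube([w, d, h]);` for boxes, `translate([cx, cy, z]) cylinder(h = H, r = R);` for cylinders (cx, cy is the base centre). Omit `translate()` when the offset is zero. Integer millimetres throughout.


translate([300, 300, 0]) cylinder(h = 2252, r = 300);


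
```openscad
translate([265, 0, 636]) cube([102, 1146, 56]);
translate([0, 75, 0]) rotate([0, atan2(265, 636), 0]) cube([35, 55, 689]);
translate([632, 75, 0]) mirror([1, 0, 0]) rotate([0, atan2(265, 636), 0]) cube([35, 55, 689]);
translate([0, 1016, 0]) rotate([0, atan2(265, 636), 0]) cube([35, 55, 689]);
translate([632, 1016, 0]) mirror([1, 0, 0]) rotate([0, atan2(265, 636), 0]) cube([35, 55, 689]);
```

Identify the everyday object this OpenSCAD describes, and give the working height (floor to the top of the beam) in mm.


A sawhorse. The overall height is 692 mm.

A beam across two mirrored pairs of raked legs — a sawhorse. The beam's underside is at z = 636 (matching the legs' vertical rise in atan2(265, 636)) and the beam is 56 mm tall, so its top is at 636 + 56 = 692 mm. The raked legs top out at the beam's underside, so that is the highest point.


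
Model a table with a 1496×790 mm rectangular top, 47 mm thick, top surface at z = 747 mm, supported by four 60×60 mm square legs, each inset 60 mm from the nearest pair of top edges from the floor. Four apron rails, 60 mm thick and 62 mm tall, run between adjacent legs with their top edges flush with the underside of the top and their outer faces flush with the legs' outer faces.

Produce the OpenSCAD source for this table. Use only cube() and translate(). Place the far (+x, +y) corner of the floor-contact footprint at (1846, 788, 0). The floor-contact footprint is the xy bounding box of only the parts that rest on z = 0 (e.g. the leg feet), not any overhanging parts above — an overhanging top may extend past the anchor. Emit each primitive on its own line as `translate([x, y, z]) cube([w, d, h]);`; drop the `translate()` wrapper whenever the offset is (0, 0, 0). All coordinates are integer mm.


translate([410, 58, 700]) cube([1496, 790, 47]);
translate([470, 118, 0]) cube([60, 60, 700]);
translate([1786, 118, 0]) cube([60, 60, 700]);
translate([470, 728, 0]) cube([60, 60, 700]);
translate([1786, 728, 0]) cube([60, 60, 700]);
translate([530, 118, 638]) cube([1256, 60, 62]);
translate([530, 728, 638]) cube([1256, 60, 62]);
translate([470, 178, 638]) cube([60, 550, 62]);
translate([1786, 178, 638]) cube([60, 550, 62]);
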